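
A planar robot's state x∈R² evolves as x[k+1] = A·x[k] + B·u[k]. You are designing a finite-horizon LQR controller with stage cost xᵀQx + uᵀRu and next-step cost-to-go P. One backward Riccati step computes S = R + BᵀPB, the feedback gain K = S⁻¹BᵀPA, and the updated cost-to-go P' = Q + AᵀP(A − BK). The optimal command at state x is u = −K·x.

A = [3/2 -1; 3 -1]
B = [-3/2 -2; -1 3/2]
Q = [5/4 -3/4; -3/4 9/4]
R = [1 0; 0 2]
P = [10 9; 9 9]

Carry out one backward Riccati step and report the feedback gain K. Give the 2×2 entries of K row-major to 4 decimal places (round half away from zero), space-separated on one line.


BᵀP = [-24.0000 -22.5000; -6.5000 -4.5000]
S = R + BᵀPB = [1 0; 0 2] + [58.5000 14.2500; 14.2500 6.2500] = [59.5000 14.2500; 14.2500 8.2500]
BᵀPA = [-103.5000 46.5000; -23.2500 11.0000]
K = S⁻¹·BᵀPA = [-1.8156 0.7883; 0.3179 -0.0282]
A−BK = [-0.5876 0.1260; 0.7075 -0.1694]
AᵀP(A−BK) = [3.9733 -1.5700; -1.5700 0.6558]
P' = Q + AᵀP(A−BK) = [5.2233 -2.3200; -2.3200 2.9058]
tr(P') = 8.1291

-1.8156 0.7883 0.3179 -0.0282


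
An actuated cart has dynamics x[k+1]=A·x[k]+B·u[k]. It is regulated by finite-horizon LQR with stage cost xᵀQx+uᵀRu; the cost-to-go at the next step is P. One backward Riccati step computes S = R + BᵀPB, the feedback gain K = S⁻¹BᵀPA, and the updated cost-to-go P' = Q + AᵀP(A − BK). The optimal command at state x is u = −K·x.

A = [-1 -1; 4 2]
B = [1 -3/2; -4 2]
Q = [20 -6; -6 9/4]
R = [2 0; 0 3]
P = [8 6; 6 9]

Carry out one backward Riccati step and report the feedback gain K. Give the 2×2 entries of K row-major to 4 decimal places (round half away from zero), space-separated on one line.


-0.9548 -0.2968 0.0774 0.3484

BᵀP = [-16.0000 -30.0000; 0.0000 9.0000]
S = R + BᵀPB = [2 0; 0 3] + [104.0000 -36.0000; -36.0000 18.0000] = [106.0000 -36.0000; -36.0000 21.0000]
BᵀPA = [-104.0000 -44.0000; 36.0000 18.0000]
K = S⁻¹·BᵀPA = [-0.9548 -0.2968; 0.0774 0.3484]
A−BK = [0.0710 -0.1806; 0.0258 0.1161]
AᵀP(A−BK) = [1.9097 0.5935; 0.5935 0.6710]
P' = Q + AᵀP(A−BK) = [21.9097 -5.4065; -5.4065 2.9210]
tr(P') = 24.8306


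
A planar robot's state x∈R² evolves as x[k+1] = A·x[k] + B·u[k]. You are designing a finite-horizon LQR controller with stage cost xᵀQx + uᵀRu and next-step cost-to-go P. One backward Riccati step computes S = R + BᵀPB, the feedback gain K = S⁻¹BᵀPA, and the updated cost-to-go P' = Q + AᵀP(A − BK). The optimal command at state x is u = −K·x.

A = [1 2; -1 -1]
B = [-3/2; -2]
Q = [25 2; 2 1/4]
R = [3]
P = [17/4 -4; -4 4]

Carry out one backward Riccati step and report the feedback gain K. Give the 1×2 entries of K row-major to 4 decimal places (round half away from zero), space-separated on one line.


BᵀP = [1.6250 -2.0000]
S = R + BᵀPB = [3] + [1.5625] = [4.5625]
BᵀPA = [3.6250 5.2500]
K = S⁻¹·BᵀPA = [0.7945 1.1507]
A−BK = [2.1918 3.7260; 0.5890 1.3014]
AᵀP(A−BK) = [13.3699 20.3288; 20.3288 30.9589]
P' = Q + AᵀP(A−BK) = [38.3699 22.3288; 22.3288 31.2089]
tr(P') = 69.5788

0.7945 1.1507


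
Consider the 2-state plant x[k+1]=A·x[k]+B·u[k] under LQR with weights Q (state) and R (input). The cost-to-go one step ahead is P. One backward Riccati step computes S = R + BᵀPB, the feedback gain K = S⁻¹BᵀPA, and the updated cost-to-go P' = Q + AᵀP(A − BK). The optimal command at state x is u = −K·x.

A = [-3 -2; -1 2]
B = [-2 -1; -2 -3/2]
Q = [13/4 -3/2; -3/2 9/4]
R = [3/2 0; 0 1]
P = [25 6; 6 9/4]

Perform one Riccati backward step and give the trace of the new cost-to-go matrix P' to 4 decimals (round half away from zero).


BᵀP = [-62.0000 -16.5000; -34.0000 -9.3750]
S = R + BᵀPB = [3/2 0; 0 1] + [157.0000 86.7500; 86.7500 48.0625] = [158.5000 86.7500; 86.7500 49.0625]
BᵀPA = [202.5000 91.0000; 111.3750 49.2500]
K = S⁻¹·BᵀPA = [1.0898 0.7664; 0.3431 -0.3513]
A−BK = [-0.4773 -0.8185; 1.6943 3.0059]
AᵀP(A−BK) = [4.3492 5.4289; 5.4289 8.5586]
P' = Q + AᵀP(A−BK) = [7.5992 3.9289; 3.9289 10.8086]
tr(P') = 18.4078

18.4078


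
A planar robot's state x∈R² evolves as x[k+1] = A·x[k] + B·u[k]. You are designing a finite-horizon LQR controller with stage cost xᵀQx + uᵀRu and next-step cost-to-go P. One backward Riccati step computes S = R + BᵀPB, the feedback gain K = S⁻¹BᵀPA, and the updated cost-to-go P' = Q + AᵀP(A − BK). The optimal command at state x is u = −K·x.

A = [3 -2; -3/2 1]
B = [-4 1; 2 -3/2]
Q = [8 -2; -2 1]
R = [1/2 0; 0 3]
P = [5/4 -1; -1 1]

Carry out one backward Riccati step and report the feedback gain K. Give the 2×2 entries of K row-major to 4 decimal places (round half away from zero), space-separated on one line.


-0.7223 0.4816 0.0466 -0.0311

BᵀP = [-7.0000 6.0000; 2.7500 -2.5000]
S = R + BᵀPB = [1/2 0; 0 3] + [40.0000 -16.0000; -16.0000 6.5000] = [40.5000 -16.0000; -16.0000 9.5000]
BᵀPA = [-30.0000 20.0000; 12.0000 -8.0000]
K = S⁻¹·BᵀPA = [-0.7223 0.4816; 0.0466 -0.0311]
A−BK = [0.0641 -0.0427; 0.0146 -0.0097]
AᵀP(A−BK) = [0.2709 -0.1806; -0.1806 0.1204]
P' = Q + AᵀP(A−BK) = [8.2709 -2.1806; -2.1806 1.1204]
tr(P') = 9.3913


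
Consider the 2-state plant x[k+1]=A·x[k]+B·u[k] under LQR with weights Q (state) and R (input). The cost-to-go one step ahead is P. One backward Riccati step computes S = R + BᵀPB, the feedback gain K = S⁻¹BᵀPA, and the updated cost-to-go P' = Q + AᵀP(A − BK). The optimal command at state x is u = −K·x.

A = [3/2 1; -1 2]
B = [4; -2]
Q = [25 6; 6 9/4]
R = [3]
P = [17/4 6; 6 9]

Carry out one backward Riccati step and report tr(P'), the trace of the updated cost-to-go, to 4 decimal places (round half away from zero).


BᵀP = [5.0000 6.0000]
S = R + BᵀPB = [3] + [8.0000] = [11.0000]
BᵀPA = [1.5000 17.0000]
K = S⁻¹·BᵀPA = [0.1364 1.5455]
A−BK = [0.9545 -5.1818; -0.7273 5.0909]
AᵀP(A−BK) = [0.3580 -1.9432; -1.9432 37.9773]
P' = Q + AᵀP(A−BK) = [25.3580 4.0568; 4.0568 40.2273]
tr(P') = 65.5852

65.5852


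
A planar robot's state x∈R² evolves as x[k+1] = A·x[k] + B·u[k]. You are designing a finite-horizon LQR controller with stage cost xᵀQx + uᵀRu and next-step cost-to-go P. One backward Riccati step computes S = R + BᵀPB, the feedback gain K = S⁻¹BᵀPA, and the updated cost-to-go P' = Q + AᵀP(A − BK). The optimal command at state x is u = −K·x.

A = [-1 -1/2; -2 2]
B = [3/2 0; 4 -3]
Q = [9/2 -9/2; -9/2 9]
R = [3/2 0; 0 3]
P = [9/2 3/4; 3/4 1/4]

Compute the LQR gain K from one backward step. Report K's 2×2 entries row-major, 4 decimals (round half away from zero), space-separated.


-0.5595 -0.0640 0.0349 -0.1491

BᵀP = [9.7500 2.1250; -2.2500 -0.7500]
S = R + BᵀPB = [3/2 0; 0 3] + [23.1250 -6.3750; -6.3750 2.2500] = [24.6250 -6.3750; -6.3750 5.2500]
BᵀPA = [-14.0000 -0.6250; 3.7500 -0.3750]
K = S⁻¹·BᵀPA = [-0.5595 -0.0640; 0.0349 -0.1491]
A−BK = [-0.1608 -0.4040; 0.3427 1.8086]
AᵀP(A−BK) = [0.5362 0.1634; 0.1634 0.5291]
P' = Q + AᵀP(A−BK) = [5.0362 -4.3366; -4.3366 9.5291]
tr(P') = 14.5653


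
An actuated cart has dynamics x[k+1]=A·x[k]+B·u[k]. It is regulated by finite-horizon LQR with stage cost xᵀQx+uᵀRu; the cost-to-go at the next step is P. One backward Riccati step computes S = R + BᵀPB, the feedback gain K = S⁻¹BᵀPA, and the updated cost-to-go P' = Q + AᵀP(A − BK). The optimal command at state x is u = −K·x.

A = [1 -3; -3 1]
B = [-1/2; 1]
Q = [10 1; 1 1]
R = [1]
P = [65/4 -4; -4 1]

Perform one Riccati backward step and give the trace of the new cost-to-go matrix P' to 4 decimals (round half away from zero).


33.0745

BᵀP = [-12.1250 3.0000]
S = R + BᵀPB = [1] + [9.0625] = [10.0625]
BᵀPA = [-21.1250 39.3750]
K = S⁻¹·BᵀPA = [-2.0994 3.9130]
A−BK = [-0.0497 -1.0435; -0.9006 -2.9130]
AᵀP(A−BK) = [4.9006 -9.0870; -9.0870 17.1739]
P' = Q + AᵀP(A−BK) = [14.9006 -8.0870; -8.0870 18.1739]
tr(P') = 33.0745


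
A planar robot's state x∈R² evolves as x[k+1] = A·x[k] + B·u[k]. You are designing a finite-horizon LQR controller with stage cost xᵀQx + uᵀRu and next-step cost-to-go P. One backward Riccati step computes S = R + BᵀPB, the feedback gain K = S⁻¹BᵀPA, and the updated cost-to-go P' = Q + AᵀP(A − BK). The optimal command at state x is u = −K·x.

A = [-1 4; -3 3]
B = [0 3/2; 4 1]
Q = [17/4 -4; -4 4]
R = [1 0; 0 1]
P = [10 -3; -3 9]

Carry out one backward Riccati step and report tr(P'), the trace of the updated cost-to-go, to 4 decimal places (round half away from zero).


BᵀP = [-12.0000 36.0000; 12.0000 4.5000]
S = R + BᵀPB = [1 0; 0 1] + [144.0000 18.0000; 18.0000 22.5000] = [145.0000 18.0000; 18.0000 23.5000]
BᵀPA = [-96.0000 60.0000; -25.5000 61.5000]
K = S⁻¹·BᵀPA = [-0.5828 0.0983; -0.6387 2.5418]
A−BK = [-0.0419 0.1874; -0.0302 0.0652]
AᵀP(A−BK) = [0.7658 -1.7518; -1.7518 6.7862]
P' = Q + AᵀP(A−BK) = [5.0158 -5.7518; -5.7518 10.7862]
tr(P') = 15.8020

15.8020


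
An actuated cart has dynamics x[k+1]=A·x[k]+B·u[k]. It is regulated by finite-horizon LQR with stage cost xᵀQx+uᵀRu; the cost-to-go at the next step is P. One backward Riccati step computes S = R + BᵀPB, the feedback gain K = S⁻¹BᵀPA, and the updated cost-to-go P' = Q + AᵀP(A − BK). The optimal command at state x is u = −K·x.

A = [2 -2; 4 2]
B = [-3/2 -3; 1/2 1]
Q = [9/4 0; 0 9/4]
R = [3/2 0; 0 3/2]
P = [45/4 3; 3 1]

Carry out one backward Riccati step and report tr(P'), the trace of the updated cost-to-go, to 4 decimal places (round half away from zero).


BᵀP = [-15.3750 -4.0000; -30.7500 -8.0000]
S = R + BᵀPB = [3/2 0; 0 3/2] + [21.0625 42.1250; 42.1250 84.2500] = [22.5625 42.1250; 42.1250 85.7500]
BᵀPA = [-46.7500 22.7500; -93.5000 45.5000]
K = S⁻¹·BᵀPA = [-0.4377 0.2130; -0.8754 0.4260]
A−BK = [-1.2826 -0.4026; 5.0942 1.4675]
AᵀP(A−BK) = [6.6916 0.7864; 0.7864 0.7724]
P' = Q + AᵀP(A−BK) = [8.9416 0.7864; 0.7864 3.0224]
tr(P') = 11.9640

11.9640


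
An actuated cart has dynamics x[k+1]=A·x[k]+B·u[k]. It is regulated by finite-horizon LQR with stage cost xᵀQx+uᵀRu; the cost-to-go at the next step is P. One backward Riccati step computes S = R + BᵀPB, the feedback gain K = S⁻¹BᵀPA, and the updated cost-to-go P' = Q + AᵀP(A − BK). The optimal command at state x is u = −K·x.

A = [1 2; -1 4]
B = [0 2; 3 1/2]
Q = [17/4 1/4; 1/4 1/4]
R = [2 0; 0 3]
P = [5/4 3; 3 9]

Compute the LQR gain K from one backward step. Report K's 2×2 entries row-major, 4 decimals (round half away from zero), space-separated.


-0.2461 1.3254 0.0771 0.5077

BᵀP = [9.0000 27.0000; 4.0000 10.5000]
S = R + BᵀPB = [2 0; 0 3] + [81.0000 31.5000; 31.5000 13.2500] = [83.0000 31.5000; 31.5000 16.2500]
BᵀPA = [-18.0000 126.0000; -6.5000 50.0000]
K = S⁻¹·BᵀPA = [-0.2461 1.3254; 0.0771 0.5077]
A−BK = [0.8457 0.9846; -0.3001 -0.2300]
AᵀP(A−BK) = [0.3208 -0.3429; -0.3429 4.6157]
P' = Q + AᵀP(A−BK) = [4.5708 -0.0929; -0.0929 4.8657]
tr(P') = 9.4365


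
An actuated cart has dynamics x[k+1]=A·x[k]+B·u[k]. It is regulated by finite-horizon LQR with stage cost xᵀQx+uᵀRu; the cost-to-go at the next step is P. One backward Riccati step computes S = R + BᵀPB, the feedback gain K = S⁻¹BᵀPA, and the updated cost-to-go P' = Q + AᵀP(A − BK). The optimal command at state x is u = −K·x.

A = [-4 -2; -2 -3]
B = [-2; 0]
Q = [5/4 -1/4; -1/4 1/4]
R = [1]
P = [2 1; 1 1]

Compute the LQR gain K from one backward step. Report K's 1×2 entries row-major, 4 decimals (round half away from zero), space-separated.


BᵀP = [-4.0000 -2.0000]
S = R + BᵀPB = [1] + [8.0000] = [9.0000]
BᵀPA = [20.0000 14.0000]
K = S⁻¹·BᵀPA = [2.2222 1.5556]
A−BK = [0.4444 1.1111; -2.0000 -3.0000]
AᵀP(A−BK) = [7.5556 6.8889; 6.8889 7.2222]
P' = Q + AᵀP(A−BK) = [8.8056 6.6389; 6.6389 7.4722]
tr(P') = 16.2778

2.2222 1.5556


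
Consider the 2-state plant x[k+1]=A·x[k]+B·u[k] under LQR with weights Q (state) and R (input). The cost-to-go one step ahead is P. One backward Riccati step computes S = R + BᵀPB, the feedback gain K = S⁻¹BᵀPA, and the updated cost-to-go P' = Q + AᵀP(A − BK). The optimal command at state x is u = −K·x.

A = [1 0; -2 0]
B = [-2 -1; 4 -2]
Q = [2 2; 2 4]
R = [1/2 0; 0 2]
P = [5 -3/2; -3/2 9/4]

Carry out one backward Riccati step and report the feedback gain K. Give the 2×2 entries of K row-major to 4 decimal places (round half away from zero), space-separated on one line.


BᵀP = [-16.0000 12.0000; -2.0000 -3.0000]
S = R + BᵀPB = [1/2 0; 0 2] + [80.0000 -8.0000; -8.0000 8.0000] = [80.5000 -8.0000; -8.0000 10.0000]
BᵀPA = [-40.0000 0.0000; 4.0000 0.0000]
K = S⁻¹·BᵀPA = [-0.4966 0.0000; 0.0027 0.0000]
A−BK = [0.0094 0.0000; -0.0081 0.0000]
AᵀP(A−BK) = [0.1242 0.0000; 0.0000 0.0000]
P' = Q + AᵀP(A−BK) = [2.1242 2.0000; 2.0000 4.0000]
tr(P') = 6.1242

-0.4966 0.0000 0.0027 0.0000


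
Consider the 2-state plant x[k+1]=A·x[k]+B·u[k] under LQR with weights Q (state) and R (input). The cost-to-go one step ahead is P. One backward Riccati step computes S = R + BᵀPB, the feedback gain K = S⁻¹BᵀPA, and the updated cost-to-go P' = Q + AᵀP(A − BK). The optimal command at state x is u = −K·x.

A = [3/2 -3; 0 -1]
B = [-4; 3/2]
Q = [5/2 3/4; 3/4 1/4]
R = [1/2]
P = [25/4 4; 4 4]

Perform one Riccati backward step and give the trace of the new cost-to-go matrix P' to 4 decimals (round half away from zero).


BᵀP = [-19.0000 -10.0000]
S = R + BᵀPB = [1/2] + [61.0000] = [61.5000]
BᵀPA = [-28.5000 67.0000]
K = S⁻¹·BᵀPA = [-0.4634 1.0894]
A−BK = [-0.3537 1.3577; 0.6951 -2.6341]
AᵀP(A−BK) = [0.8552 -3.0762; -3.0762 11.2581]
P' = Q + AᵀP(A−BK) = [3.3552 -2.3262; -2.3262 11.5081]
tr(P') = 14.8633

14.8633


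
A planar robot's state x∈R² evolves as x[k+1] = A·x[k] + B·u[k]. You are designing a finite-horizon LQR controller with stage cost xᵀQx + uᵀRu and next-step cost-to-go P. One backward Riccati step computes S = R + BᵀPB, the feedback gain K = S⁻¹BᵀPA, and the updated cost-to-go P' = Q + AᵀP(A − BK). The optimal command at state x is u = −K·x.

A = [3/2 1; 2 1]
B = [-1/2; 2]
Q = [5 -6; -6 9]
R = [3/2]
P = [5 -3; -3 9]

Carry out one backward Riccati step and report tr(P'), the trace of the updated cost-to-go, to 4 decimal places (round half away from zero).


33.1480

BᵀP = [-8.5000 19.5000]
S = R + BᵀPB = [3/2] + [43.2500] = [44.7500]
BᵀPA = [26.2500 11.0000]
K = S⁻¹·BᵀPA = [0.5866 0.2458]
A−BK = [1.7933 1.1229; 0.8268 0.5084]
AᵀP(A−BK) = [13.8520 8.5475; 8.5475 5.2961]
P' = Q + AᵀP(A−BK) = [18.8520 2.5475; 2.5475 14.2961]
tr(P') = 33.1480


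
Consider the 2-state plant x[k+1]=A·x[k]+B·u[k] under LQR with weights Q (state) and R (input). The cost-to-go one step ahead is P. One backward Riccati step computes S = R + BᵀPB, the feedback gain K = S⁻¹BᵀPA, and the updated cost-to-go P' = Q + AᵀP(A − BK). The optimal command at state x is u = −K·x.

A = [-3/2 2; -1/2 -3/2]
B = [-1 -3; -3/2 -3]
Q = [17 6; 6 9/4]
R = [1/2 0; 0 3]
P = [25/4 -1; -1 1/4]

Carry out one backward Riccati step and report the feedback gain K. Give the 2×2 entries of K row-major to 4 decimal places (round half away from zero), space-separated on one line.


BᵀP = [-4.7500 0.6250; -15.7500 2.2500]
S = R + BᵀPB = [1/2 0; 0 3] + [3.8125 12.3750; 12.3750 40.5000] = [4.3125 12.3750; 12.3750 43.5000]
BᵀPA = [6.8125 -10.4375; 22.5000 -34.8750]
K = S⁻¹·BᵀPA = [0.5197 -0.6517; 0.3694 -0.6163]
A−BK = [0.1279 -0.5007; 1.3878 -4.3265]
AᵀP(A−BK) = [0.7731 -1.5054; -1.5054 3.2660]
P' = Q + AᵀP(A−BK) = [17.7731 4.4946; 4.4946 5.5160]
tr(P') = 23.2891

0.5197 -0.6517 0.3694 -0.6163


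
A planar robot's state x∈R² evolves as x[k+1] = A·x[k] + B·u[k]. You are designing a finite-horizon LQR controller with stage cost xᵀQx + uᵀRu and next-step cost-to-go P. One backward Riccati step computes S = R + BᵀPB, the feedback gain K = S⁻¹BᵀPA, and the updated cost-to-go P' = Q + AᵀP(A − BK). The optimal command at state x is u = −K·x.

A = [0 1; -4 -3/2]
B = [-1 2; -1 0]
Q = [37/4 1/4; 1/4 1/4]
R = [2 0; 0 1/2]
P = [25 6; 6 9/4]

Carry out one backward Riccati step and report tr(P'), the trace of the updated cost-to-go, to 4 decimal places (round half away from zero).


BᵀP = [-31.0000 -8.2500; 50.0000 12.0000]
S = R + BᵀPB = [2 0; 0 1/2] + [39.2500 -62.0000; -62.0000 100.0000] = [41.2500 -62.0000; -62.0000 100.5000]
BᵀPA = [33.0000 -18.6250; -48.0000 32.0000]
K = S⁻¹·BᵀPA = [1.1289 0.3719; 0.2188 0.5479]
A−BK = [0.6913 0.2762; -2.8711 -1.1281]
AᵀP(A−BK) = [9.2499 3.5234; 3.5234 1.4582]
P' = Q + AᵀP(A−BK) = [18.4999 3.7734; 3.7734 1.7082]
tr(P') = 20.2081

20.2081


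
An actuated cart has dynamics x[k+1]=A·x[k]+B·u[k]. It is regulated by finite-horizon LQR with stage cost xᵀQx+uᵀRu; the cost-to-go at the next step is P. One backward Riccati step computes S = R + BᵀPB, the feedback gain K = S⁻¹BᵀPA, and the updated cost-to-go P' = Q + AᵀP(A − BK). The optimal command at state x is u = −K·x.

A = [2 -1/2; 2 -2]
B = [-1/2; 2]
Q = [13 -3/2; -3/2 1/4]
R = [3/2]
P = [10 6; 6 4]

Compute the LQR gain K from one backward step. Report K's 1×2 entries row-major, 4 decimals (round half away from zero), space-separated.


BᵀP = [7.0000 5.0000]
S = R + BᵀPB = [3/2] + [6.5000] = [8.0000]
BᵀPA = [24.0000 -13.5000]
K = S⁻¹·BᵀPA = [3.0000 -1.6875]
A−BK = [3.5000 -1.3438; -4.0000 1.3750]
AᵀP(A−BK) = [32.0000 -15.5000; -15.5000 7.7188]
P' = Q + AᵀP(A−BK) = [45.0000 -17.0000; -17.0000 7.9688]
tr(P') = 52.9688

3.0000 -1.6875


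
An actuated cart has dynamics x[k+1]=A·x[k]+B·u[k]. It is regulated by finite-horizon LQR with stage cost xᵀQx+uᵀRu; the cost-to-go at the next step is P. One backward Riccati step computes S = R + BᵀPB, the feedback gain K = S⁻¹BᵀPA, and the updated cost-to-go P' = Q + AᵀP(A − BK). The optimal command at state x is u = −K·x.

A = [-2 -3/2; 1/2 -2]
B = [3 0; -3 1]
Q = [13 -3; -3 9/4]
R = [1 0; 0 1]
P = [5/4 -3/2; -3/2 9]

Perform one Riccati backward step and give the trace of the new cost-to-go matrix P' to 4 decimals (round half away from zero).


21.2943

BᵀP = [8.2500 -31.5000; -1.5000 9.0000]
S = R + BᵀPB = [1 0; 0 1] + [119.2500 -31.5000; -31.5000 9.0000] = [120.2500 -31.5000; -31.5000 10.0000]
BᵀPA = [-32.2500 50.6250; 7.5000 -15.7500]
K = S⁻¹·BᵀPA = [-0.4102 0.0482; -0.5422 -1.4233]
A−BK = [-0.7693 -1.6445; -0.1885 -0.4322]
AᵀP(A−BK) = [1.0868 2.1029; 2.1029 4.9575]
P' = Q + AᵀP(A−BK) = [14.0868 -0.8971; -0.8971 7.2075]
tr(P') = 21.2943


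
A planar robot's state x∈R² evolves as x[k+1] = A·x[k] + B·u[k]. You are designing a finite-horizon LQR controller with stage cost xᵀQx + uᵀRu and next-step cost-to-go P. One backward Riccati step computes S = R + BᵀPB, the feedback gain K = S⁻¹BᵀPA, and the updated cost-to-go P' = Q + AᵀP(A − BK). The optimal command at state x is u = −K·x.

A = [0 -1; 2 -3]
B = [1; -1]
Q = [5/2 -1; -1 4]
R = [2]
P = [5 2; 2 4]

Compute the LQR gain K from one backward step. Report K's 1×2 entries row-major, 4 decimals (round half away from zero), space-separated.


-0.5714 0.4286

BᵀP = [3.0000 -2.0000]
S = R + BᵀPB = [2] + [5.0000] = [7.0000]
BᵀPA = [-4.0000 3.0000]
K = S⁻¹·BᵀPA = [-0.5714 0.4286]
A−BK = [0.5714 -1.4286; 1.4286 -2.5714]
AᵀP(A−BK) = [13.7143 -26.2857; -26.2857 51.7143]
P' = Q + AᵀP(A−BK) = [16.2143 -27.2857; -27.2857 55.7143]
tr(P') = 71.9286


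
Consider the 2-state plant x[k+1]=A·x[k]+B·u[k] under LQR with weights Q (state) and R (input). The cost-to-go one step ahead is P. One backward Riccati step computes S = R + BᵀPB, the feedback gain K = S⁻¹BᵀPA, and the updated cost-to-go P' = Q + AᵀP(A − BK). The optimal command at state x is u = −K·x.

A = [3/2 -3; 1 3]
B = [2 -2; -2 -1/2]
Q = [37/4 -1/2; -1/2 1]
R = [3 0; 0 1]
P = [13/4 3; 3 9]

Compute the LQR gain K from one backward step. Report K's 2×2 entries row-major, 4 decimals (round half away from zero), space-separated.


BᵀP = [0.5000 -12.0000; -8.0000 -10.5000]
S = R + BᵀPB = [3 0; 0 1] + [25.0000 5.0000; 5.0000 21.2500] = [28.0000 5.0000; 5.0000 22.2500]
BᵀPA = [-11.2500 -37.5000; -22.5000 -7.5000]
K = S⁻¹·BᵀPA = [-0.2305 -1.3326; -0.9594 -0.0376]
A−BK = [0.0420 -0.4101; 0.0594 0.3161]
AᵀP(A−BK) = [1.1323 1.0371; 1.0371 5.9966]
P' = Q + AᵀP(A−BK) = [10.3823 0.5371; 0.5371 6.9966]
tr(P') = 17.3788

-0.2305 -1.3326 -0.9594 -0.0376


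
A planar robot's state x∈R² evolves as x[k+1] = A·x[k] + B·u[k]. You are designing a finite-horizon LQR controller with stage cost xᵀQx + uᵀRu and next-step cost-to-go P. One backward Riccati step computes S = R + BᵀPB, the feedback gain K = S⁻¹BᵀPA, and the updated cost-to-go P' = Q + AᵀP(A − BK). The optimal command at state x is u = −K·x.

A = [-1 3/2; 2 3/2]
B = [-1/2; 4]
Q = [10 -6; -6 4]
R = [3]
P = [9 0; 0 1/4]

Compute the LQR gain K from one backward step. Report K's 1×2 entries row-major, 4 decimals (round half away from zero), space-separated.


0.7027 -0.5676

BᵀP = [-4.5000 1.0000]
S = R + BᵀPB = [3] + [6.2500] = [9.2500]
BᵀPA = [6.5000 -5.2500]
K = S⁻¹·BᵀPA = [0.7027 -0.5676]
A−BK = [-0.6486 1.2162; -0.8108 3.7703]
AᵀP(A−BK) = [5.4324 -9.0608; -9.0608 17.8328]
P' = Q + AᵀP(A−BK) = [15.4324 -15.0608; -15.0608 21.8328]
tr(P') = 37.2652


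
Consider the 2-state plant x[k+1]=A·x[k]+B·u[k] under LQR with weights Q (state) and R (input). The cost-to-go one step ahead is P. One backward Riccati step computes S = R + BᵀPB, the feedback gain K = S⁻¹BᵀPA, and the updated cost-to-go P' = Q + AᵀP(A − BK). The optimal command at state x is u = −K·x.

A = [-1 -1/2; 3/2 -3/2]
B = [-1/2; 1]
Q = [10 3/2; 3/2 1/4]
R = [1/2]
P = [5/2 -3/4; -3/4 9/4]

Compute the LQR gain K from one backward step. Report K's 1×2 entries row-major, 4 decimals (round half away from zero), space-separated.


BᵀP = [-2.0000 2.6250]
S = R + BᵀPB = [1/2] + [3.6250] = [4.1250]
BᵀPA = [5.9375 -2.9375]
K = S⁻¹·BᵀPA = [1.4394 -0.7121]
A−BK = [-0.2803 -0.8561; 0.0606 -0.7879]
AᵀP(A−BK) = [1.2661 -0.1468; -0.1468 2.4706]
P' = Q + AᵀP(A−BK) = [11.2661 1.3532; 1.3532 2.7206]
tr(P') = 13.9867

1.4394 -0.7121


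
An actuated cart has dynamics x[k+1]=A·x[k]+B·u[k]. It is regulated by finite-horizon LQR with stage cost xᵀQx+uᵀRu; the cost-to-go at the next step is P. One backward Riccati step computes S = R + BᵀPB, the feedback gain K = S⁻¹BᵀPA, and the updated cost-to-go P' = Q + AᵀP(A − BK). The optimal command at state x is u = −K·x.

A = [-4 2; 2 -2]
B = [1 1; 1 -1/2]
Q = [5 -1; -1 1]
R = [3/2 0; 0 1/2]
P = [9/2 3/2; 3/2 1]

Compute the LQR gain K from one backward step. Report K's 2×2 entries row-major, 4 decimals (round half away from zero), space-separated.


-0.6360 0.0084 -2.6611 1.4561

BᵀP = [6.0000 2.5000; 3.7500 1.0000]
S = R + BᵀPB = [3/2 0; 0 1/2] + [8.5000 4.7500; 4.7500 3.2500] = [10.0000 4.7500; 4.7500 3.7500]
BᵀPA = [-19.0000 7.0000; -13.0000 5.5000]
K = S⁻¹·BᵀPA = [-0.6360 0.0084; -2.6611 1.4561]
A−BK = [-0.7029 0.5356; 1.3054 -1.2803]
AᵀP(A−BK) = [5.3222 -2.9121; -2.9121 1.9331]
P' = Q + AᵀP(A−BK) = [10.3222 -3.9121; -3.9121 2.9331]
tr(P') = 13.2552


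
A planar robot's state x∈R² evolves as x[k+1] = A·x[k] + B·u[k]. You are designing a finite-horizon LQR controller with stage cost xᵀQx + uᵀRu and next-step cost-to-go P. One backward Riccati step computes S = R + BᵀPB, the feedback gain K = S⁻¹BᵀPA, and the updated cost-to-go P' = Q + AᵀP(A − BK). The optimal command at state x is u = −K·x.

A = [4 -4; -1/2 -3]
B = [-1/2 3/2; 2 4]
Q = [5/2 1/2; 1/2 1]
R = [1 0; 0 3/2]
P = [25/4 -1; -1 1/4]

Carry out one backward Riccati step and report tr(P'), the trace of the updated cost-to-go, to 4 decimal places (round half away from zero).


BᵀP = [-5.1250 1.0000; 5.3750 -0.5000]
S = R + BᵀPB = [1 0; 0 3/2] + [4.5625 -3.6875; -3.6875 6.0625] = [5.5625 -3.6875; -3.6875 7.5625]
BᵀPA = [-21.0000 17.5000; 21.7500 -20.0000]
K = S⁻¹·BᵀPA = [-2.7613 2.0582; 1.5296 -1.6411]
A−BK = [0.3249 -0.5093; -1.0960 -0.5521]
AᵀP(A−BK) = [12.8066 -10.7103; -10.7103 9.4108]
P' = Q + AᵀP(A−BK) = [15.3066 -10.2103; -10.2103 10.4108]
tr(P') = 25.7174

25.7174


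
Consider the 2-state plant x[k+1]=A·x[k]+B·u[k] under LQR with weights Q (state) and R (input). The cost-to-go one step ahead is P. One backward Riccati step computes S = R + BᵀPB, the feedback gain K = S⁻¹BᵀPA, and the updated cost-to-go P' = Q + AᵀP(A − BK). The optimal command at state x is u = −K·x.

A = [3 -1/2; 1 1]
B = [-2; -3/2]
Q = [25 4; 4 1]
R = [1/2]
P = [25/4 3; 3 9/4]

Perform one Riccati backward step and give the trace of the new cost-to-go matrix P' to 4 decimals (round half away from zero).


28.2359

BᵀP = [-17.0000 -9.3750]
S = R + BᵀPB = [1/2] + [48.0625] = [48.5625]
BᵀPA = [-60.3750 -0.8750]
K = S⁻¹·BᵀPA = [-1.2432 -0.0180]
A−BK = [0.5135 -0.5360; -0.8649 0.9730]
AᵀP(A−BK) = [1.4392 -0.7128; -0.7128 0.7967]
P' = Q + AᵀP(A−BK) = [26.4392 3.2872; 3.2872 1.7967]
tr(P') = 28.2359


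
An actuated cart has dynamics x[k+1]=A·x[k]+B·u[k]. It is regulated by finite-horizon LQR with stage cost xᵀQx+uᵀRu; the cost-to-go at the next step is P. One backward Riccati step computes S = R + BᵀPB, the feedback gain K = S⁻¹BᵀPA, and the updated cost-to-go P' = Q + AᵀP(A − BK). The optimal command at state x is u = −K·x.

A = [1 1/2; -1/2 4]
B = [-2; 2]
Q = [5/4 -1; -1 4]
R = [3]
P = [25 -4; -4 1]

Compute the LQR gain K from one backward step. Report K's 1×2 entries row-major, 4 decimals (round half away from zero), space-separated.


-0.4532 0.0791

BᵀP = [-58.0000 10.0000]
S = R + BᵀPB = [3] + [136.0000] = [139.0000]
BᵀPA = [-63.0000 11.0000]
K = S⁻¹·BᵀPA = [-0.4532 0.0791]
A−BK = [0.0935 0.6583; 0.4065 3.8417]
AᵀP(A−BK) = [0.6960 0.4856; 0.4856 5.3795]
P' = Q + AᵀP(A−BK) = [1.9460 -0.5144; -0.5144 9.3795]
tr(P') = 11.3255


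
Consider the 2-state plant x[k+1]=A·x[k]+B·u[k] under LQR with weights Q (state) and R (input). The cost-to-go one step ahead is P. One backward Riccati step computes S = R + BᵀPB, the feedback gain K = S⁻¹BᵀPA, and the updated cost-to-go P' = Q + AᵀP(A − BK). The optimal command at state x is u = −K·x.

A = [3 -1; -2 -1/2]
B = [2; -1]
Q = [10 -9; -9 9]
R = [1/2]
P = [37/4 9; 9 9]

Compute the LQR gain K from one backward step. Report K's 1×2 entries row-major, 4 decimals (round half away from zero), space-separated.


1.0000 -1.3333

BᵀP = [9.5000 9.0000]
S = R + BᵀPB = [1/2] + [10.0000] = [10.5000]
BᵀPA = [10.5000 -14.0000]
K = S⁻¹·BᵀPA = [1.0000 -1.3333]
A−BK = [1.0000 1.6667; -1.0000 -1.8333]
AᵀP(A−BK) = [0.7500 -0.2500; -0.2500 1.8333]
P' = Q + AᵀP(A−BK) = [10.7500 -9.2500; -9.2500 10.8333]
tr(P') = 21.5833


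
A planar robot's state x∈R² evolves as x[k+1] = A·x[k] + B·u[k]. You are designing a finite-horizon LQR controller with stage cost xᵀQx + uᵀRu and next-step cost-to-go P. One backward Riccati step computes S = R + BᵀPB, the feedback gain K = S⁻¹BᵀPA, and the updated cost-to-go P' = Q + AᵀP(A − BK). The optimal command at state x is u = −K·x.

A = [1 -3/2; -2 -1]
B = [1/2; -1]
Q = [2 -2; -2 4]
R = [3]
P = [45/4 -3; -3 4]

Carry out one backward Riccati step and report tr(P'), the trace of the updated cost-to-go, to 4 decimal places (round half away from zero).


31.1854

BᵀP = [8.6250 -5.5000]
S = R + BᵀPB = [3] + [9.8125] = [12.8125]
BᵀPA = [19.6250 -7.4375]
K = S⁻¹·BᵀPA = [1.5317 -0.5805]
A−BK = [0.2341 -1.2098; -0.4683 -1.5805]
AᵀP(A−BK) = [9.1902 -3.4829; -3.4829 15.9951]
P' = Q + AᵀP(A−BK) = [11.1902 -5.4829; -5.4829 19.9951]
tr(P') = 31.1854


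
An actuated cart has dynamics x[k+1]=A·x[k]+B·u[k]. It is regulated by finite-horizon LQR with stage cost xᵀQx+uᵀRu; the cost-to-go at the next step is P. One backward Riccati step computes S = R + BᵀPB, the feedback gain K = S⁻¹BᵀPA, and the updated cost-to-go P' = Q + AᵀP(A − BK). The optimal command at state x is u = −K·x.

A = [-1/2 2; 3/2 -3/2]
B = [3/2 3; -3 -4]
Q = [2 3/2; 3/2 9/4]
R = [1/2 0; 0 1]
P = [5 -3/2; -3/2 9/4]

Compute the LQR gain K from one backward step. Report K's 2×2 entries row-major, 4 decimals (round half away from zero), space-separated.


BᵀP = [12.0000 -9.0000; 21.0000 -13.5000]
S = R + BᵀPB = [1/2 0; 0 1] + [45.0000 72.0000; 72.0000 117.0000] = [45.5000 72.0000; 72.0000 118.0000]
BᵀPA = [-19.5000 37.5000; -30.7500 62.2500]
K = S⁻¹·BᵀPA = [-0.4703 -0.3081; 0.0264 0.7155]
A−BK = [0.1264 0.3155; 0.1946 0.4378]
AᵀP(A−BK) = [0.2025 0.3073; 0.3073 1.0742]
P' = Q + AᵀP(A−BK) = [2.2025 1.8073; 1.8073 3.3242]
tr(P') = 5.5267

-0.4703 -0.3081 0.0264 0.7155


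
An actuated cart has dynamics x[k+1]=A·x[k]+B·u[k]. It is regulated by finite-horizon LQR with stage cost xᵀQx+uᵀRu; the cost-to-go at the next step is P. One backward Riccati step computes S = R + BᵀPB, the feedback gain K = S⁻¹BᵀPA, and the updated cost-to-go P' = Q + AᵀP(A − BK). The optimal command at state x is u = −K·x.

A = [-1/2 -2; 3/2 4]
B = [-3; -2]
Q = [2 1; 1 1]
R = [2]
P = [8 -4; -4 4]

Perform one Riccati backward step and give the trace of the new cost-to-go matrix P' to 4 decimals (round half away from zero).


120.4762

BᵀP = [-16.0000 4.0000]
S = R + BᵀPB = [2] + [40.0000] = [42.0000]
BᵀPA = [14.0000 48.0000]
K = S⁻¹·BᵀPA = [0.3333 1.1429]
A−BK = [0.5000 1.4286; 2.1667 6.2857]
AᵀP(A−BK) = [12.3333 36.0000; 36.0000 105.1429]
P' = Q + AᵀP(A−BK) = [14.3333 37.0000; 37.0000 106.1429]
tr(P') = 120.4762


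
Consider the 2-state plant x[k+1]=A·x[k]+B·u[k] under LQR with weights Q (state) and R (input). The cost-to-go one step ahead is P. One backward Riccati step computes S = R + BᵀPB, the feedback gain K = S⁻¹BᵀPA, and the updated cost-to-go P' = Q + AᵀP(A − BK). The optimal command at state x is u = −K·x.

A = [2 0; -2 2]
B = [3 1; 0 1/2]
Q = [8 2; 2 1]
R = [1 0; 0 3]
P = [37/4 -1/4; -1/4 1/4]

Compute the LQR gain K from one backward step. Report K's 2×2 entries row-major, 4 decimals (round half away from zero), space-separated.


0.6787 -0.0422 -0.0066 0.0749

BᵀP = [27.7500 -0.7500; 9.1250 -0.1250]
S = R + BᵀPB = [1 0; 0 3] + [83.2500 27.3750; 27.3750 9.0625] = [84.2500 27.3750; 27.3750 12.0625]
BᵀPA = [57.0000 -1.5000; 18.5000 -0.2500]
K = S⁻¹·BᵀPA = [0.6787 -0.0422; -0.0066 0.0749]
A−BK = [-0.0295 0.0515; -1.9967 1.9625]
AᵀP(A−BK) = [1.4361 -0.9836; -0.9836 0.9555]
P' = Q + AᵀP(A−BK) = [9.4361 1.0164; 1.0164 1.9555]
tr(P') = 11.3916


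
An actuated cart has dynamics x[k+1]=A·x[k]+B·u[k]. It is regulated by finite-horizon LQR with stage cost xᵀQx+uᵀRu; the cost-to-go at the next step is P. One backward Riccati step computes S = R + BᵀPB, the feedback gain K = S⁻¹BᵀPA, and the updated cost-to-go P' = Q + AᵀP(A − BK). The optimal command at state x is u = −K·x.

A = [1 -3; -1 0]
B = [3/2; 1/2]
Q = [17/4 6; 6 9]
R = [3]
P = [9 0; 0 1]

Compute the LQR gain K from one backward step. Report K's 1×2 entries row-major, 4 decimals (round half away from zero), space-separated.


0.5532 -1.7234

BᵀP = [13.5000 0.5000]
S = R + BᵀPB = [3] + [20.5000] = [23.5000]
BᵀPA = [13.0000 -40.5000]
K = S⁻¹·BᵀPA = [0.5532 -1.7234]
A−BK = [0.1702 -0.4149; -1.2766 0.8617]
AᵀP(A−BK) = [2.8085 -4.5957; -4.5957 11.2021]
P' = Q + AᵀP(A−BK) = [7.0585 1.4043; 1.4043 20.2021]
tr(P') = 27.2606


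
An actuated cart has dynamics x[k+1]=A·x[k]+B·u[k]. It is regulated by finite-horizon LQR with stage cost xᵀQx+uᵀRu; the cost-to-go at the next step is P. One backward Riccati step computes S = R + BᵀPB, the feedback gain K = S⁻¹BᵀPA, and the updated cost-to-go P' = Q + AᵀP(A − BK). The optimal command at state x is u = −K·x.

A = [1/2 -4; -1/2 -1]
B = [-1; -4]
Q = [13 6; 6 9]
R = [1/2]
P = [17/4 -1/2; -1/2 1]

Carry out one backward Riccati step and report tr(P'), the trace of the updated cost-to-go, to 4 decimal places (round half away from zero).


79.2108

BᵀP = [-2.2500 -3.5000]
S = R + BᵀPB = [1/2] + [16.2500] = [16.7500]
BᵀPA = [0.6250 12.5000]
K = S⁻¹·BᵀPA = [0.0373 0.7463]
A−BK = [0.5373 -3.2537; -0.3507 1.9851]
AᵀP(A−BK) = [1.5392 -9.2164; -9.2164 55.6716]
P' = Q + AᵀP(A−BK) = [14.5392 -3.2164; -3.2164 64.6716]
tr(P') = 79.2108


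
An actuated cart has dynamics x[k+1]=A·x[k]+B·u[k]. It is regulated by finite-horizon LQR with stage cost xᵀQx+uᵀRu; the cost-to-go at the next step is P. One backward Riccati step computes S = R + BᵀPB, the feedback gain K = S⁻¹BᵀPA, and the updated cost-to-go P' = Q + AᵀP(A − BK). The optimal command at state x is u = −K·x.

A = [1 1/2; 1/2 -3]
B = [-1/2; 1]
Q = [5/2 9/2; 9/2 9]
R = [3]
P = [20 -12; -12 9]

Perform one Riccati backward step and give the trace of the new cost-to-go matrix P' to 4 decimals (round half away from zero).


28.3621

BᵀP = [-22.0000 15.0000]
S = R + BᵀPB = [3] + [26.0000] = [29.0000]
BᵀPA = [-14.5000 -56.0000]
K = S⁻¹·BᵀPA = [-0.5000 -1.9310]
A−BK = [0.7500 -0.4655; 1.0000 -1.0690]
AᵀP(A−BK) = [3.0000 1.5000; 1.5000 13.8621]
P' = Q + AᵀP(A−BK) = [5.5000 6.0000; 6.0000 22.8621]
tr(P') = 28.3621


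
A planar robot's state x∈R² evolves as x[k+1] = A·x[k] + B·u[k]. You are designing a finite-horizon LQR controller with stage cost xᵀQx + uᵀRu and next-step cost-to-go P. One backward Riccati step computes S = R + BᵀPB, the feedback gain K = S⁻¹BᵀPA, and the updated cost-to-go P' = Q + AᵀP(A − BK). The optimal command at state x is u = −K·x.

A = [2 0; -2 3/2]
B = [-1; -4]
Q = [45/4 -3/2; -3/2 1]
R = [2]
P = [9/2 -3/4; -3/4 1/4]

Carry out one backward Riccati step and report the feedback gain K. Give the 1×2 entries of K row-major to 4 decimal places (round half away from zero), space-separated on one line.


BᵀP = [-1.5000 -0.2500]
S = R + BᵀPB = [2] + [2.5000] = [4.5000]
BᵀPA = [-2.5000 -0.3750]
K = S⁻¹·BᵀPA = [-0.5556 -0.0833]
A−BK = [1.4444 -0.0833; -4.2222 1.1667]
AᵀP(A−BK) = [23.6111 -3.2083; -3.2083 0.5313]
P' = Q + AᵀP(A−BK) = [34.8611 -4.7083; -4.7083 1.5313]
tr(P') = 36.3924

-0.5556 -0.0833


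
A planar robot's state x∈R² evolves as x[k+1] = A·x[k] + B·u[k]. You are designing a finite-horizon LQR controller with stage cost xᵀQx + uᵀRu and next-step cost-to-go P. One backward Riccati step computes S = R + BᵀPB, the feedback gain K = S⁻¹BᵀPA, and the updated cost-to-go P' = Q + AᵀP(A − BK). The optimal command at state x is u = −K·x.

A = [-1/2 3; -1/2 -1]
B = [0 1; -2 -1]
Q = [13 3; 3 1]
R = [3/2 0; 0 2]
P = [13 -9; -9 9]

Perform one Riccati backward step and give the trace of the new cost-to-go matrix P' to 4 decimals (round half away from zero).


26.4624

BᵀP = [18.0000 -18.0000; 22.0000 -18.0000]
S = R + BᵀPB = [3/2 0; 0 2] + [36.0000 36.0000; 36.0000 40.0000] = [37.5000 36.0000; 36.0000 42.0000]
BᵀPA = [0.0000 72.0000; -2.0000 84.0000]
K = S⁻¹·BᵀPA = [0.2581 0.0000; -0.2688 2.0000]
A−BK = [-0.2312 1.0000; -0.2527 1.0000]
AᵀP(A−BK) = [0.4624 -2.0000; -2.0000 12.0000]
P' = Q + AᵀP(A−BK) = [13.4624 1.0000; 1.0000 13.0000]
tr(P') = 26.4624


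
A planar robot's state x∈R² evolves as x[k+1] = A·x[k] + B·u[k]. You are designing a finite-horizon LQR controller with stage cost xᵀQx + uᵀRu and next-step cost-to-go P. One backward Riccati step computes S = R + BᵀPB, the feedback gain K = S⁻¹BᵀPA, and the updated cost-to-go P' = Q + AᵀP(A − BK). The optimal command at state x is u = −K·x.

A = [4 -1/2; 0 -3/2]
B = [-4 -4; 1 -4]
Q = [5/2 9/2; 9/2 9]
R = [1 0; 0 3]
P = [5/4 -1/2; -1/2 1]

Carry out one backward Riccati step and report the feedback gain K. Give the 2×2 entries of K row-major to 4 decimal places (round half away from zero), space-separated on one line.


-0.7751 -0.1712 -0.1847 0.2701

BᵀP = [-5.5000 3.0000; -3.0000 -2.0000]
S = R + BᵀPB = [1 0; 0 3] + [25.0000 10.0000; 10.0000 20.0000] = [26.0000 10.0000; 10.0000 23.0000]
BᵀPA = [-22.0000 -1.7500; -12.0000 4.5000]
K = S⁻¹·BᵀPA = [-0.7751 -0.1712; -0.1847 0.2701]
A−BK = [0.1606 -0.1044; 0.0361 -0.2485]
AᵀP(A−BK) = [0.7309 -0.0251; -0.0251 0.2976]
P' = Q + AᵀP(A−BK) = [3.2309 4.4749; 4.4749 9.2976]
tr(P') = 12.5285


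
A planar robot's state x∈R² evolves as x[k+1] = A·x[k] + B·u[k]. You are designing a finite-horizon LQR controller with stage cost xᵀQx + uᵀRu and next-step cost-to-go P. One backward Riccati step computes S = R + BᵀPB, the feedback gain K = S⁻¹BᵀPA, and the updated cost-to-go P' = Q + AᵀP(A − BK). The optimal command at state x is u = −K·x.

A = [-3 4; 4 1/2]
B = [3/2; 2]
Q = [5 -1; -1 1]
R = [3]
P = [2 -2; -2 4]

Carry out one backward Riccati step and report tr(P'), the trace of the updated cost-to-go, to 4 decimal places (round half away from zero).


BᵀP = [-1.0000 5.0000]
S = R + BᵀPB = [3] + [8.5000] = [11.5000]
BᵀPA = [23.0000 -1.5000]
K = S⁻¹·BᵀPA = [2.0000 -0.1304]
A−BK = [-6.0000 4.1957; 0.0000 0.7609]
AᵀP(A−BK) = [84.0000 -42.0000; -42.0000 24.8043]
P' = Q + AᵀP(A−BK) = [89.0000 -43.0000; -43.0000 25.8043]
tr(P') = 114.8043

114.8043


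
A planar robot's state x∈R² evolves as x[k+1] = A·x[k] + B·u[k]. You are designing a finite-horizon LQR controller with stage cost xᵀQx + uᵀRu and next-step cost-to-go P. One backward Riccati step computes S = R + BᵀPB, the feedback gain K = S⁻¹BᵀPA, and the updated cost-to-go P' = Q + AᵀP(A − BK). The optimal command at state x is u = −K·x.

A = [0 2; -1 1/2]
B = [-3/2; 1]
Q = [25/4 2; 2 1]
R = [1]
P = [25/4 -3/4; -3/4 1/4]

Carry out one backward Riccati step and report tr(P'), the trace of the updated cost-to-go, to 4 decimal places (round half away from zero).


BᵀP = [-10.1250 1.3750]
S = R + BᵀPB = [1] + [16.5625] = [17.5625]
BᵀPA = [-1.3750 -19.5625]
K = S⁻¹·BᵀPA = [-0.0783 -1.1139]
A−BK = [-0.1174 0.3292; -0.9217 1.6139]
AᵀP(A−BK) = [0.1423 -0.1566; -0.1566 1.7722]
P' = Q + AᵀP(A−BK) = [6.3923 1.8434; 1.8434 2.7722]
tr(P') = 9.1646

9.1646


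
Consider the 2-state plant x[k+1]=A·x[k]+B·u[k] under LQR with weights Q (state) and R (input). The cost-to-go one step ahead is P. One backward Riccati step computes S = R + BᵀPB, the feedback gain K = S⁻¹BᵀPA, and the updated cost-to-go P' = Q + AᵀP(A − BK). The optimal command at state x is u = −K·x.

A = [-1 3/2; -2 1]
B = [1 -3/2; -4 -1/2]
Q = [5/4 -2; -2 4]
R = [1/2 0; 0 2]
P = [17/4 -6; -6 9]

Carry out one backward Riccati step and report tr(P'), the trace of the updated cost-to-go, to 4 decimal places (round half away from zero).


BᵀP = [28.2500 -42.0000; -3.3750 4.5000]
S = R + BᵀPB = [1/2 0; 0 2] + [196.2500 -21.3750; -21.3750 2.8125] = [196.7500 -21.3750; -21.3750 4.8125]
BᵀPA = [55.7500 0.3750; -5.6250 -0.5625]
K = S⁻¹·BᵀPA = [0.3022 -0.0209; 0.1734 -0.2095]
A−BK = [-1.0422 1.2066; -0.7046 0.8118]
AᵀP(A−BK) = [0.3781 -0.3908; -0.3908 0.4525]
P' = Q + AᵀP(A−BK) = [1.6281 -2.3908; -2.3908 4.4525]
tr(P') = 6.0806

6.0806


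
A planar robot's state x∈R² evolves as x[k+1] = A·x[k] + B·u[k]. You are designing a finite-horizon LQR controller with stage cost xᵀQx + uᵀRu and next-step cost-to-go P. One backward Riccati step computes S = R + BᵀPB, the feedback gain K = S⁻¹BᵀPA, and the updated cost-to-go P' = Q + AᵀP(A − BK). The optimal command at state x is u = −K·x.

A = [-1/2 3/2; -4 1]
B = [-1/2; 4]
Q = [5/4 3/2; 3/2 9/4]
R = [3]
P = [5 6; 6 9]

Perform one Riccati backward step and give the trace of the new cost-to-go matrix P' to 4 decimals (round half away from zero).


BᵀP = [21.5000 33.0000]
S = R + BᵀPB = [3] + [121.2500] = [124.2500]
BᵀPA = [-142.7500 65.2500]
K = S⁻¹·BᵀPA = [-1.1489 0.5252]
A−BK = [-1.0744 1.7626; 0.5956 -1.1006]
AᵀP(A−BK) = [5.2455 -3.7847; -3.7847 3.9839]
P' = Q + AᵀP(A−BK) = [6.4955 -2.2847; -2.2847 6.2339]
tr(P') = 12.7294

12.7294


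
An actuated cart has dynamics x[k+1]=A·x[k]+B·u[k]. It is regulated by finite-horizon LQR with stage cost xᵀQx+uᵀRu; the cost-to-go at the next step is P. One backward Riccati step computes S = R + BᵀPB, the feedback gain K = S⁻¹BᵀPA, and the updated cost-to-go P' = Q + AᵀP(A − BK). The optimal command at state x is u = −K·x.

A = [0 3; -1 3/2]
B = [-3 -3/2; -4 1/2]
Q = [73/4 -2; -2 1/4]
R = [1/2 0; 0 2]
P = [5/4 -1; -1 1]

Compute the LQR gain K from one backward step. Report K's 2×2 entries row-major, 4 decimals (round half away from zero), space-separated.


0.2018 -0.3578 -0.2779 -0.6763

BᵀP = [0.2500 -1.0000; -2.3750 2.0000]
S = R + BᵀPB = [1/2 0; 0 2] + [3.2500 -0.8750; -0.8750 4.5625] = [3.7500 -0.8750; -0.8750 6.5625]
BᵀPA = [1.0000 -0.7500; -2.0000 -4.1250]
K = S⁻¹·BᵀPA = [0.2018 -0.3578; -0.2779 -0.6763]
A−BK = [0.1887 0.9122; -0.0537 0.4069]
AᵀP(A−BK) = [0.2425 0.5052; 0.5052 1.4420]
P' = Q + AᵀP(A−BK) = [18.4925 -1.4948; -1.4948 1.6920]
tr(P') = 20.1845
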